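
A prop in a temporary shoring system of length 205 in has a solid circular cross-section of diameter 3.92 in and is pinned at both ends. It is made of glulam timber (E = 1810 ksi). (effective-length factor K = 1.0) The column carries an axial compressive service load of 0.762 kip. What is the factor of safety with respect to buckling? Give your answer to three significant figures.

I = πd⁴/64 = π×3.92⁴/64 = 11.59 in⁴
Effective length L_e = K·L = 1 × 205 = 205.0 in
P_cr = π²EI / L_e² = π² × 1810×10³ × 11.59 / 205.0² = 4.927×10^3 lb
Factor of safety n = P_cr / P = 4.9270 / 0.762 = 6.47

n ≈ 6.47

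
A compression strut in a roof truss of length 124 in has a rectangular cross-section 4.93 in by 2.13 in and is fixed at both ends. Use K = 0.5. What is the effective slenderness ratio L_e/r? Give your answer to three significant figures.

λ ≈ 101

Buckling occurs about the weak axis: I_min = h·b³/12 with b = 2.13 in (the shorter side).
I_min = 4.93×2.13³/12 = 3.970 in⁴
A = 10.50 in²;  r_min = √(I/A) = √(3.970/10.50) = 0.6149 in
L_e = K·L = 0.5 × 124 = 62.00 in
λ = L_e / r_min = 62.000 / 0.6149 = 101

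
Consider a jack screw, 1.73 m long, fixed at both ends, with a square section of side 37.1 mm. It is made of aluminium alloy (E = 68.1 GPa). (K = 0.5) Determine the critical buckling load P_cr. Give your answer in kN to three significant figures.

I = a⁴/12 = 37.1⁴/12 = 1.579×10^5 mm⁴
I = 1.579×10^5 mm⁴ = 1.579×10^-7 m⁴
Effective length L_e = K·L = 0.5 × 1.73 = 0.8650 m
P_cr = π²EI / L_e² = π² × 68.1×10⁹ × 1.579×10^-7 / 0.8650² = 1.418×10^5 N

P_cr ≈ 142 kN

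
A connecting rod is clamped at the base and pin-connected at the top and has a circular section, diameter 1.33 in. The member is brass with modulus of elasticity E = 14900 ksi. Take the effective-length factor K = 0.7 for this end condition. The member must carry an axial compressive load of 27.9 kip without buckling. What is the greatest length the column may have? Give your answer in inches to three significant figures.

L_max ≈ 40.6 in

I = πd⁴/64 = π×1.33⁴/64 = 0.1536 in⁴
At the buckling limit P_cr = P = 2.790×10^4 lb
From P_cr = π²EI/(K·L)²:  L = (1/K)·√(π²EI/P_cr) = (1/0.7)·√(π²×1.49×10^7×0.1536/2.790×10^4)
L = 40.6 in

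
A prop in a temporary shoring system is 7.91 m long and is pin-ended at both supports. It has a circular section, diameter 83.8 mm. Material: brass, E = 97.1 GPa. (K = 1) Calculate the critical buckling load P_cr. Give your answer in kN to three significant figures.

P_cr ≈ 37.1 kN

I = πd⁴/64 = π×83.8⁴/64 = 2.421×10^6 mm⁴
I = 2.421×10^6 mm⁴ = 2.421×10^-6 m⁴
Effective length L_e = K·L = 1 × 7.91 = 7.910 m
P_cr = π²EI / L_e² = π² × 97.1×10⁹ × 2.421×10^-6 / 7.910² = 3.708×10^4 N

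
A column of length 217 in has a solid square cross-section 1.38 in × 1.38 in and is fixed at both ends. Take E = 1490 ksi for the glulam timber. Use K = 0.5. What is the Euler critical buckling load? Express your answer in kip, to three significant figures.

I = a⁴/12 = 1.38⁴/12 = 0.3022 in⁴
Effective length L_e = K·L = 0.5 × 217 = 108.5 in
P_cr = π²EI / L_e² = π² × 1490×10³ × 0.3022 / 108.5² = 377.5 lb

P_cr ≈ 0.378 kip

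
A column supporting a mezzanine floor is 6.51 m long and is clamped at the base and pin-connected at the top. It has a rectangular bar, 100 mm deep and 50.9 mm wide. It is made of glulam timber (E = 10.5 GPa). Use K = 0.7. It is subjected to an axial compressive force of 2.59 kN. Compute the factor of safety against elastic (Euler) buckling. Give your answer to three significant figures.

Buckling occurs about the weak axis: I_min = h·b³/12 with b = 50.9 mm (the shorter side).
I_min = 100×50.9³/12 = 1.099×10^6 mm⁴
I = 1.099×10^6 mm⁴ = 1.099×10^-6 m⁴
Effective length L_e = K·L = 0.7 × 6.51 = 4.557 m
P_cr = π²EI / L_e² = π² × 10.5×10⁹ × 1.099×10^-6 / 4.557² = 5.484×10^3 N
Factor of safety n = P_cr / P = 5.4841 / 2.59 = 2.12

n ≈ 2.12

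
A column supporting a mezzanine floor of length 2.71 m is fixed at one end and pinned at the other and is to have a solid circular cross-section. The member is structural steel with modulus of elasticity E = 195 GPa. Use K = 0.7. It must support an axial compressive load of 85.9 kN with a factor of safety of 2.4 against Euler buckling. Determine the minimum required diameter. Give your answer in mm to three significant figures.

Required P_cr = n·P = 2.4 × 85.9 = 206.2 kN
L_e = K·L = 0.7 × 2.71 = 1.897 m
Required I = P_cr·L_e²/(π²E) = 2.062×10^5 × 1.897² / (π² × 1.95×10^11) = 3.855×10^-7 m⁴
I_req = 3.855×10^5 mm⁴
Solid circle: I = πd⁴/64  ⇒  d = (64I/π)^(1/4) = (64×3.855×10^5/π)^(1/4) = 52.9 mm

d ≈ 52.9 mm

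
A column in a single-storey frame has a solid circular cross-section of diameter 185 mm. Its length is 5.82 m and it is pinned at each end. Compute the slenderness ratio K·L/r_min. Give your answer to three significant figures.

λ ≈ 126

I = πd⁴/64 = π×185⁴/64 = 5.750×10^7 mm⁴
A = 2.688×10^4 mm²;  r_min = √(I/A) = √(5.750×10^7/2.688×10^4) = 46.25 mm
L_e = K·L = 1 × 5.82 m = 5.820 m = 5820.0 mm
λ = L_e / r_min = 5820.0 / 46.25 = 126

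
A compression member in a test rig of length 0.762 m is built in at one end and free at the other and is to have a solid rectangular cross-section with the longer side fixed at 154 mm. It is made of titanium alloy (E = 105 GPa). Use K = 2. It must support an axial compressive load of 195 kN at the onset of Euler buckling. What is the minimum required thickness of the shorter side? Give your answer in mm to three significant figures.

b ≈ 32.4 mm

L_e = K·L = 2 × 0.762 = 1.524 m
Required I = P_cr·L_e²/(π²E) = 1.950×10^5 × 1.524² / (π² × 1.05×10^11) = 4.370×10^-7 m⁴
I_req = 4.370×10^5 mm⁴
Rectangle, weak axis: I_min = h·b³/12 with h = 154 mm fixed  ⇒  b = (12I/h)^(1/3) = 32.4 mm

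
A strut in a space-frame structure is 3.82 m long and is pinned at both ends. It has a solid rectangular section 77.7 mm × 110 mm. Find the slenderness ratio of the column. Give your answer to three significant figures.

For a rectangle r_min = b/√12 = 77.7/√12 = 22.43 mm
L_e = K·L = 1 × 3.82 m = 3.820 m = 3820.0 mm
λ = L_e / r_min = 3820.0 / 22.43 = 170

λ ≈ 170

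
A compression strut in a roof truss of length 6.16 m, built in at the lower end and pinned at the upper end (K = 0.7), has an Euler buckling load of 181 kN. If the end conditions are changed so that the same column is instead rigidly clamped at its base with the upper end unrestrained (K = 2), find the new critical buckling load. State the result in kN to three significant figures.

P_cr ≈ 22.2 kN

P_cr ∝ 1/K², so P_cr,new = P_cr,old × (K_old/K_new)² = 181 × (0.7/2)²
= 181 × 0.1225 = 22.2 kN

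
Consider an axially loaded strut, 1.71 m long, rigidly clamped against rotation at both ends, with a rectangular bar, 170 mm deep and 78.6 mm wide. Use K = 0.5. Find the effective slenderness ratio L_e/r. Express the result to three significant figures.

λ ≈ 37.7

For a rectangle r_min = b/√12 = 78.6/√12 = 22.69 mm
L_e = K·L = 0.5 × 1.71 m = 0.8550 m = 855.00 mm
λ = L_e / r_min = 855.00 / 22.69 = 37.7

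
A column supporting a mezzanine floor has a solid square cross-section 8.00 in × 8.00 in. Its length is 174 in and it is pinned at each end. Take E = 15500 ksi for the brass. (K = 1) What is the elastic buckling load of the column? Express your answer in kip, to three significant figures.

P_cr ≈ 1720 kip

I = a⁴/12 = 8.00⁴/12 = 341.3 in⁴
Effective length L_e = K·L = 1 × 174 = 174.0 in
P_cr = π²EI / L_e² = π² × 15500×10³ × 341.3 / 174.0² = 1.725×10^6 lb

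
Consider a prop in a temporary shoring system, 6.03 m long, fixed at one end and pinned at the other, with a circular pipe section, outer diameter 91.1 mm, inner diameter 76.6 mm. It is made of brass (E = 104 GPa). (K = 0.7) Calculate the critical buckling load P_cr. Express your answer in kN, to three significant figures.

P_cr ≈ 97.4 kN

d_o = 91.1 mm, d_i = 76.6 mm
I = π(d_o⁴ − d_i⁴)/64 = π(91.1⁴ − 76.60⁴)/64 = 1.691×10^6 mm⁴
I = 1.691×10^6 mm⁴ = 1.691×10^-6 m⁴
Effective length L_e = K·L = 0.7 × 6.03 = 4.221 m
P_cr = π²EI / L_e² = π² × 104×10⁹ × 1.691×10^-6 / 4.221² = 9.742×10^4 N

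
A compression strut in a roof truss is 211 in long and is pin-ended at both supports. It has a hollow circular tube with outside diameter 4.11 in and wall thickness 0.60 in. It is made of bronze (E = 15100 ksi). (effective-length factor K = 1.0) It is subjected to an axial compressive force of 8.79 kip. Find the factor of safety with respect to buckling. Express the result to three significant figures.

n ≈ 3.99

Inner diameter d_i = 4.11 − 2×0.60 = 2.910 in
I = π(d_o⁴ − d_i⁴)/64 = π(4.11⁴ − 2.910⁴)/64 = 10.49 in⁴
Effective length L_e = K·L = 1 × 211 = 211.0 in
P_cr = π²EI / L_e² = π² × 15100×10³ × 10.49 / 211.0² = 3.510×10^4 lb
Factor of safety n = P_cr / P = 35.104 / 8.79 = 3.99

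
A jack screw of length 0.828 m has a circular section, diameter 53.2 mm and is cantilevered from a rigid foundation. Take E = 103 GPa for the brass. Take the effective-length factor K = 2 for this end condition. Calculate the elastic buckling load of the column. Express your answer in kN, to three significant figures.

P_cr ≈ 146 kN

I = πd⁴/64 = π×53.2⁴/64 = 3.932×10^5 mm⁴
I = 3.932×10^5 mm⁴ = 3.932×10^-7 m⁴
Effective length L_e = K·L = 2 × 0.828 = 1.656 m
P_cr = π²EI / L_e² = π² × 103×10⁹ × 3.932×10^-7 / 1.656² = 1.458×10^5 N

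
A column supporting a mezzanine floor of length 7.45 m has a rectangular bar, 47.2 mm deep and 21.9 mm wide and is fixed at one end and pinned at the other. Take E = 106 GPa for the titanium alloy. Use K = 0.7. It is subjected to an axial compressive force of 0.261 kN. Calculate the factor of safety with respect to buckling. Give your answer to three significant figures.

n ≈ 6.09

Buckling occurs about the weak axis: I_min = h·b³/12 with b = 21.9 mm (the shorter side).
I_min = 47.2×21.9³/12 = 4.131×10^4 mm⁴
I = 4.131×10^4 mm⁴ = 4.131×10^-8 m⁴
Effective length L_e = K·L = 0.7 × 7.45 = 5.215 m
P_cr = π²EI / L_e² = π² × 106×10⁹ × 4.131×10^-8 / 5.215² = 1.589×10^3 N
Factor of safety n = P_cr / P = 1.5892 / 0.261 = 6.09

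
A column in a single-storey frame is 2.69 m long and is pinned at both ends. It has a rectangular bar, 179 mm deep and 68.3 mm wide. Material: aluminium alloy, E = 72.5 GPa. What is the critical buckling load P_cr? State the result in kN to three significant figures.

Buckling occurs about the weak axis: I_min = h·b³/12 with b = 68.3 mm (the shorter side).
I_min = 179×68.3³/12 = 4.753×10^6 mm⁴
I = 4.753×10^6 mm⁴ = 4.753×10^-6 m⁴
Effective length L_e = K·L = 1 × 2.69 = 2.690 m
P_cr = π²EI / L_e² = π² × 72.5×10⁹ × 4.753×10^-6 / 2.690² = 4.700×10^5 N

P_cr ≈ 470 kN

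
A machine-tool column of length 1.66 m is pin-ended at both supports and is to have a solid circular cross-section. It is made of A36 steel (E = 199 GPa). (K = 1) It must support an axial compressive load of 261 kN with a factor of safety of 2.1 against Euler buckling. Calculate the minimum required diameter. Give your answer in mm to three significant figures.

d ≈ 62.9 mm

Required P_cr = n·P = 2.1 × 261 = 548.1 kN
L_e = K·L = 1 × 1.66 = 1.660 m
Required I = P_cr·L_e²/(π²E) = 5.481×10^5 × 1.660² / (π² × 1.99×10^11) = 7.690×10^-7 m⁴
I_req = 7.690×10^5 mm⁴
Solid circle: I = πd⁴/64  ⇒  d = (64I/π)^(1/4) = (64×7.690×10^5/π)^(1/4) = 62.9 mm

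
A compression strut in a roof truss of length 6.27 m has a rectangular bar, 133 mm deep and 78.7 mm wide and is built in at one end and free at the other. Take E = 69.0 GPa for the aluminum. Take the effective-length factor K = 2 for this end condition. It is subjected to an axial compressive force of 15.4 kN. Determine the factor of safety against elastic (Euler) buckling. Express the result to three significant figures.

Buckling occurs about the weak axis: I_min = h·b³/12 with b = 78.7 mm (the shorter side).
I_min = 133×78.7³/12 = 5.402×10^6 mm⁴
I = 5.402×10^6 mm⁴ = 5.402×10^-6 m⁴
Effective length L_e = K·L = 2 × 6.27 = 12.54 m
P_cr = π²EI / L_e² = π² × 69.0×10⁹ × 5.402×10^-6 / 12.54² = 2.340×10^4 N
Factor of safety n = P_cr / P = 23.396 / 15.4 = 1.52

n ≈ 1.52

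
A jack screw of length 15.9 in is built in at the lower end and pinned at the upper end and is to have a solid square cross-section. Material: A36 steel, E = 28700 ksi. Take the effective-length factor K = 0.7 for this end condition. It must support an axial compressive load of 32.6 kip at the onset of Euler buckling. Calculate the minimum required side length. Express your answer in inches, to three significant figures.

L_e = K·L = 0.7 × 15.9 = 11.13 in
Required I = P_cr·L_e²/(π²E) = 3.260×10^4 × 11.13² / (π² × 2.87×10^7) = 1.426×10^-2 in⁴
Solid square: I = a⁴/12  ⇒  a = (12I)^(1/4) = (12×1.426×10^-2)^(1/4) = 0.643 in

a ≈ 0.643 in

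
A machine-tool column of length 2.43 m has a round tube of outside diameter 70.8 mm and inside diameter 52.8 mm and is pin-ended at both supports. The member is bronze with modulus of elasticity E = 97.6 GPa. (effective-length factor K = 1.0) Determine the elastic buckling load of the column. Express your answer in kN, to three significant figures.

d_o = 70.8 mm, d_i = 52.8 mm
I = π(d_o⁴ − d_i⁴)/64 = π(70.8⁴ − 52.80⁴)/64 = 8.519×10^5 mm⁴
I = 8.519×10^5 mm⁴ = 8.519×10^-7 m⁴
Effective length L_e = K·L = 1 × 2.43 = 2.430 m
P_cr = π²EI / L_e² = π² × 97.6×10⁹ × 8.519×10^-7 / 2.430² = 1.390×10^5 N

P_cr ≈ 139 kN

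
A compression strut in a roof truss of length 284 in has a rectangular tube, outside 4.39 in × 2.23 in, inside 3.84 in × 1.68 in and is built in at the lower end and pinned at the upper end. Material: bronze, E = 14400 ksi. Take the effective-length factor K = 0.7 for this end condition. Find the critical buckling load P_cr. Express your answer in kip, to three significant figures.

P_cr ≈ 9.13 kip

Weak-axis I_min = (h_o·b_o³ − h_i·b_i³)/12 with b_o = 2.23, b_i = 1.680 in (shorter outer/inner sides).
I_min = (4.39×2.23³ − 3.840×1.680³)/12 = 2.540 in⁴
Effective length L_e = K·L = 0.7 × 284 = 198.8 in
P_cr = π²EI / L_e² = π² × 14400×10³ × 2.540 / 198.8² = 9.133×10^3 lb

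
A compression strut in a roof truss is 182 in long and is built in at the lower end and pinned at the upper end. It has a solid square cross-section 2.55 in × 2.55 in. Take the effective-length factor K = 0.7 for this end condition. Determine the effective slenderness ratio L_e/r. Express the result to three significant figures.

For a square r = a/√12 = 2.55/√12 = 0.7361 in
L_e = K·L = 0.7 × 182 = 127.4 in
λ = L_e / r_min = 127.40 / 0.7361 = 173

λ ≈ 173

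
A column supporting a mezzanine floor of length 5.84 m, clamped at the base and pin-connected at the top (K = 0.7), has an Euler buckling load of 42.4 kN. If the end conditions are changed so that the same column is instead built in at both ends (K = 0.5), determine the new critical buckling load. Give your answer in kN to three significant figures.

P_cr ∝ 1/K², so P_cr,new = P_cr,old × (K_old/K_new)² = 42.4 × (0.7/0.5)²
= 42.4 × 1.960 = 83.1 kN

P_cr ≈ 83.1 kN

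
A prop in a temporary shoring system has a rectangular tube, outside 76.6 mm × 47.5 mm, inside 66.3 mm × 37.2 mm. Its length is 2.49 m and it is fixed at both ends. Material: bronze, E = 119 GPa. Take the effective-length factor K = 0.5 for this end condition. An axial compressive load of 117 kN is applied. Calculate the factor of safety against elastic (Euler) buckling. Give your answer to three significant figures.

n ≈ 2.59

Weak-axis I_min = (h_o·b_o³ − h_i·b_i³)/12 with b_o = 47.5, b_i = 37.20 mm (shorter outer/inner sides).
I_min = (76.6×47.5³ − 66.30×37.20³)/12 = 3.997×10^5 mm⁴
I = 3.997×10^5 mm⁴ = 3.997×10^-7 m⁴
Effective length L_e = K·L = 0.5 × 2.49 = 1.245 m
P_cr = π²EI / L_e² = π² × 119×10⁹ × 3.997×10^-7 / 1.245² = 3.029×10^5 N
Factor of safety n = P_cr / P = 302.85 / 117 = 2.59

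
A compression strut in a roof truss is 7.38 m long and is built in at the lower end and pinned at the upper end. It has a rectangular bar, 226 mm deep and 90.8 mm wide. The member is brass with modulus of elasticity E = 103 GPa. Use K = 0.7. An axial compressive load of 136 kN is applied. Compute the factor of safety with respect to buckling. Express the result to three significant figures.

n ≈ 3.95

Buckling occurs about the weak axis: I_min = h·b³/12 with b = 90.8 mm (the shorter side).
I_min = 226×90.8³/12 = 1.410×10^7 mm⁴
I = 1.410×10^7 mm⁴ = 1.410×10^-5 m⁴
Effective length L_e = K·L = 0.7 × 7.38 = 5.166 m
P_cr = π²EI / L_e² = π² × 103×10⁹ × 1.410×10^-5 / 5.166² = 5.370×10^5 N
Factor of safety n = P_cr / P = 537.05 / 136 = 3.95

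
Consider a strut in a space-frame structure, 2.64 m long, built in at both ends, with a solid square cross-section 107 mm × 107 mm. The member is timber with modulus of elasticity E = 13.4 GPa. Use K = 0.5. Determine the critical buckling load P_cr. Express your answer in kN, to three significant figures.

I = a⁴/12 = 107⁴/12 = 1.092×10^7 mm⁴
I = 1.092×10^7 mm⁴ = 1.092×10^-5 m⁴
Effective length L_e = K·L = 0.5 × 2.64 = 1.320 m
P_cr = π²EI / L_e² = π² × 13.4×10⁹ × 1.092×10^-5 / 1.320² = 8.291×10^5 N

P_cr ≈ 829 kN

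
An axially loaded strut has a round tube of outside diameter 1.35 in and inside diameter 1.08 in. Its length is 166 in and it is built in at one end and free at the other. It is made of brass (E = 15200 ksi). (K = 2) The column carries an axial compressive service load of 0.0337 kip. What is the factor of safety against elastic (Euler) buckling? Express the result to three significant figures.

d_o = 1.35 in, d_i = 1.08 in
I = π(d_o⁴ − d_i⁴)/64 = π(1.35⁴ − 1.080⁴)/64 = 9.626×10^-2 in⁴
Effective length L_e = K·L = 2 × 166 = 332.0 in
P_cr = π²EI / L_e² = π² × 15200×10³ × 9.626×10^-2 / 332.0² = 131.0 lb
Factor of safety n = P_cr / P = 0.13101 / 0.0337 = 3.89

n ≈ 3.89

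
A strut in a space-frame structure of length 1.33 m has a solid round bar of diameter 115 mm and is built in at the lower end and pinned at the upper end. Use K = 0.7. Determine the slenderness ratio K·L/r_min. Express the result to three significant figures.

I = πd⁴/64 = π×115⁴/64 = 8.585×10^6 mm⁴
A = 1.039×10^4 mm²;  r_min = √(I/A) = √(8.585×10^6/1.039×10^4) = 28.75 mm
L_e = K·L = 0.7 × 1.33 m = 0.9310 m = 931.00 mm
λ = L_e / r_min = 931.00 / 28.75 = 32.4

λ ≈ 32.4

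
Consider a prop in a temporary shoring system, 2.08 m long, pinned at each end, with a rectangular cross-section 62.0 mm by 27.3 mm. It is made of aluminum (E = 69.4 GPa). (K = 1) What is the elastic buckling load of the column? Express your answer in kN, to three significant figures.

Buckling occurs about the weak axis: I_min = h·b³/12 with b = 27.3 mm (the shorter side).
I_min = 62.0×27.3³/12 = 1.051×10^5 mm⁴
I = 1.051×10^5 mm⁴ = 1.051×10^-7 m⁴
Effective length L_e = K·L = 1 × 2.08 = 2.080 m
P_cr = π²EI / L_e² = π² × 69.4×10⁹ × 1.051×10^-7 / 2.080² = 1.664×10^4 N

P_cr ≈ 16.6 kN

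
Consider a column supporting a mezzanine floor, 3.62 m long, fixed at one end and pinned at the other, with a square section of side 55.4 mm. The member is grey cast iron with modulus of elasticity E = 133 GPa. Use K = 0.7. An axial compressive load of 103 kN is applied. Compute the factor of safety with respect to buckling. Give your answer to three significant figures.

n ≈ 1.56

I = a⁴/12 = 55.4⁴/12 = 7.850×10^5 mm⁴
I = 7.850×10^5 mm⁴ = 7.850×10^-7 m⁴
Effective length L_e = K·L = 0.7 × 3.62 = 2.534 m
P_cr = π²EI / L_e² = π² × 133×10⁹ × 7.850×10^-7 / 2.534² = 1.605×10^5 N
Factor of safety n = P_cr / P = 160.47 / 103 = 1.56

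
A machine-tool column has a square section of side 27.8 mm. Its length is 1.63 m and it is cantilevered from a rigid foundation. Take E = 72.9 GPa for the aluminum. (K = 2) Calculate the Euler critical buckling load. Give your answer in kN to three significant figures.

I = a⁴/12 = 27.8⁴/12 = 4.977×10^4 mm⁴
I = 4.977×10^4 mm⁴ = 4.977×10^-8 m⁴
Effective length L_e = K·L = 2 × 1.63 = 3.260 m
P_cr = π²EI / L_e² = π² × 72.9×10⁹ × 4.977×10^-8 / 3.260² = 3.370×10^3 N

P_cr ≈ 3.37 kN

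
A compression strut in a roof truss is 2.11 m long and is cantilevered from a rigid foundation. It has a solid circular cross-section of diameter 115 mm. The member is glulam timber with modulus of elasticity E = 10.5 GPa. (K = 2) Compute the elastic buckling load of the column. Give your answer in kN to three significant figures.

P_cr ≈ 50.0 kN

I = πd⁴/64 = π×115⁴/64 = 8.585×10^6 mm⁴
I = 8.585×10^6 mm⁴ = 8.585×10^-6 m⁴
Effective length L_e = K·L = 2 × 2.11 = 4.220 m
P_cr = π²EI / L_e² = π² × 10.5×10⁹ × 8.585×10^-6 / 4.220² = 4.996×10^4 N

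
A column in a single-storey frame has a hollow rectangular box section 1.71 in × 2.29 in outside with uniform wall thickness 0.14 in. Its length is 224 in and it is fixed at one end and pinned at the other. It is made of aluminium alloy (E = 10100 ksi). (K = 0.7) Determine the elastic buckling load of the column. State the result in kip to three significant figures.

P_cr ≈ 1.88 kip

Inner dimensions: h_i = 2.29 − 2×0.14 = 2.010 in, b_i = 1.71 − 2×0.14 = 1.430 in
Weak-axis I_min = (h_o·b_o³ − h_i·b_i³)/12 with b_o = 1.71, b_i = 1.430 in (shorter outer/inner sides).
I_min = (2.29×1.71³ − 2.010×1.430³)/12 = 0.4644 in⁴
Effective length L_e = K·L = 0.7 × 224 = 156.8 in
P_cr = π²EI / L_e² = π² × 10100×10³ × 0.4644 / 156.8² = 1.883×10^3 lb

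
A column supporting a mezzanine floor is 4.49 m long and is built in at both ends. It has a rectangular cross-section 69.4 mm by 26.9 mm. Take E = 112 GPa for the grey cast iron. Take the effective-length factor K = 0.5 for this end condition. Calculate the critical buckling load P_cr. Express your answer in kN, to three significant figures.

P_cr ≈ 24.7 kN

Buckling occurs about the weak axis: I_min = h·b³/12 with b = 26.9 mm (the shorter side).
I_min = 69.4×26.9³/12 = 1.126×10^5 mm⁴
I = 1.126×10^5 mm⁴ = 1.126×10^-7 m⁴
Effective length L_e = K·L = 0.5 × 4.49 = 2.245 m
P_cr = π²EI / L_e² = π² × 112×10⁹ × 1.126×10^-7 / 2.245² = 2.469×10^4 N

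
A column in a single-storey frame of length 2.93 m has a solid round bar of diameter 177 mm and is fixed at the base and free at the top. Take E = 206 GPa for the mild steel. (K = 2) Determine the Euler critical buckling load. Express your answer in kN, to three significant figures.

P_cr ≈ 2850 kN

I = πd⁴/64 = π×177⁴/64 = 4.818×10^7 mm⁴
I = 4.818×10^7 mm⁴ = 4.818×10^-5 m⁴
Effective length L_e = K·L = 2 × 2.93 = 5.860 m
P_cr = π²EI / L_e² = π² × 206×10⁹ × 4.818×10^-5 / 5.860² = 2.853×10^6 N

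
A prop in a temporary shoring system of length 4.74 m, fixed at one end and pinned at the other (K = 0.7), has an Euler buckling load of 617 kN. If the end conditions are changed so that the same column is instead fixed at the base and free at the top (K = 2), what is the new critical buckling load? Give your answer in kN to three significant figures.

P_cr ≈ 75.6 kN

P_cr ∝ 1/K², so P_cr,new = P_cr,old × (K_old/K_new)² = 617 × (0.7/2)²
= 617 × 0.1225 = 75.6 kN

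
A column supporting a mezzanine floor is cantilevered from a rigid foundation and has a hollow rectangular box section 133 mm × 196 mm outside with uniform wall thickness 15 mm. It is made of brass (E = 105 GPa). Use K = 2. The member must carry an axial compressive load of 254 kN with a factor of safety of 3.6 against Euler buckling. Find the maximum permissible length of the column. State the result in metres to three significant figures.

Inner dimensions: h_i = 196 − 2×15 = 166.0 mm, b_i = 133 − 2×15 = 103.0 mm
Weak-axis I_min = (h_o·b_o³ − h_i·b_i³)/12 with b_o = 133, b_i = 103.0 mm (shorter outer/inner sides).
I_min = (196×133³ − 166.0×103.0³)/12 = 2.331×10^7 mm⁴
I = 2.331×10^-5 m⁴
Required critical load P_cr = n·P = 3.6 × 254 = 914.4 kN = 9.144×10^5 N
From P_cr = π²EI/(K·L)²:  L = (1/K)·√(π²EI/P_cr) = (1/2)·√(π²×1.05×10^11×2.331×10^-5/9.144×10^5)
L = 2.57 m

L_max ≈ 2.57 m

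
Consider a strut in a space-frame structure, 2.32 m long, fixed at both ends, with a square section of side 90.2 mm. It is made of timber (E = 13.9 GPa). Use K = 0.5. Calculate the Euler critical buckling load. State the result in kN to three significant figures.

I = a⁴/12 = 90.2⁴/12 = 5.516×10^6 mm⁴
I = 5.516×10^6 mm⁴ = 5.516×10^-6 m⁴
Effective length L_e = K·L = 0.5 × 2.32 = 1.160 m
P_cr = π²EI / L_e² = π² × 13.9×10⁹ × 5.516×10^-6 / 1.160² = 5.624×10^5 N

P_cr ≈ 562 kN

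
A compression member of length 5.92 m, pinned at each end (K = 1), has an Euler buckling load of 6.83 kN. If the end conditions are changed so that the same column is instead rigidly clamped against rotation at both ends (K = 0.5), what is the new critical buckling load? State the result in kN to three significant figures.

P_cr ≈ 27.3 kN

P_cr ∝ 1/K², so P_cr,new = P_cr,old × (K_old/K_new)² = 6.83 × (1/0.5)²
= 6.83 × 4.000 = 27.3 kN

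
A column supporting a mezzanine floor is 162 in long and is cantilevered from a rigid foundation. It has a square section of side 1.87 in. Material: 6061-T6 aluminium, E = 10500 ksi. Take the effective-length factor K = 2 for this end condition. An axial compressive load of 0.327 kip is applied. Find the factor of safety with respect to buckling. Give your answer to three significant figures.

I = a⁴/12 = 1.87⁴/12 = 1.019 in⁴
Effective length L_e = K·L = 2 × 162 = 324.0 in
P_cr = π²EI / L_e² = π² × 10500×10³ × 1.019 / 324.0² = 1.006×10^3 lb
Factor of safety n = P_cr / P = 1.0060 / 0.327 = 3.08

n ≈ 3.08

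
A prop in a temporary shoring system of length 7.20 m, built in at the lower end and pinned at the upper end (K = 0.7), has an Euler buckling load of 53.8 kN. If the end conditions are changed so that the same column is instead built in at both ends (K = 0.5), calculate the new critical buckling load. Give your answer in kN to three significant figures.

P_cr ≈ 105 kN

P_cr ∝ 1/K², so P_cr,new = P_cr,old × (K_old/K_new)² = 53.8 × (0.7/0.5)²
= 53.8 × 1.960 = 105 kN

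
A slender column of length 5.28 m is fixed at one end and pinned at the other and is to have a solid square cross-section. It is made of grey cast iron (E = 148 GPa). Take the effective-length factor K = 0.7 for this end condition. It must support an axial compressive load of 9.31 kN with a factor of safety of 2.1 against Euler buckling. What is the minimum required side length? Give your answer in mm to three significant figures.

Required P_cr = n·P = 2.1 × 9.31 = 19.55 kN
L_e = K·L = 0.7 × 5.28 = 3.696 m
Required I = P_cr·L_e²/(π²E) = 1.955×10^4 × 3.696² / (π² × 1.48×10^11) = 1.828×10^-7 m⁴
I_req = 1.828×10^5 mm⁴
Solid square: I = a⁴/12  ⇒  a = (12I)^(1/4) = (12×1.828×10^5)^(1/4) = 38.5 mm

a ≈ 38.5 mm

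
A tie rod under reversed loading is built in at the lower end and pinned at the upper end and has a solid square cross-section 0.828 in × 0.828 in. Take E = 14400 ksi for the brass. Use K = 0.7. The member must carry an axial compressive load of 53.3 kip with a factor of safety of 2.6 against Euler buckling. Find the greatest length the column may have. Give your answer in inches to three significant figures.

I = a⁴/12 = 0.828⁴/12 = 3.917×10^-2 in⁴
Required critical load P_cr = n·P = 2.6 × 53.3 = 138.6 kip = 1.386×10^5 lb
From P_cr = π²EI/(K·L)²:  L = (1/K)·√(π²EI/P_cr) = (1/0.7)·√(π²×1.44×10^7×3.917×10^-2/1.386×10^5)
L = 9.05 in

L_max ≈ 9.05 in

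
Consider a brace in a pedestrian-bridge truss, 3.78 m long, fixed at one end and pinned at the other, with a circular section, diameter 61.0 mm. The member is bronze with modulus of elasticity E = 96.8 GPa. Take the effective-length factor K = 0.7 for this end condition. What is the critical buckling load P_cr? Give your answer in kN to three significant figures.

P_cr ≈ 92.7 kN

I = πd⁴/64 = π×61.0⁴/64 = 6.797×10^5 mm⁴
I = 6.797×10^5 mm⁴ = 6.797×10^-7 m⁴
Effective length L_e = K·L = 0.7 × 3.78 = 2.646 m
P_cr = π²EI / L_e² = π² × 96.8×10⁹ × 6.797×10^-7 / 2.646² = 9.274×10^4 N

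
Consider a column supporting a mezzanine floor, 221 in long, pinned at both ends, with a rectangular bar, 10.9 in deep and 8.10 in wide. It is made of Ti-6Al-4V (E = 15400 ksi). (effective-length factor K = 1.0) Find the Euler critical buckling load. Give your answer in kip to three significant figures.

Buckling occurs about the weak axis: I_min = h·b³/12 with b = 8.10 in (the shorter side).
I_min = 10.9×8.10³/12 = 482.7 in⁴
Effective length L_e = K·L = 1 × 221 = 221.0 in
P_cr = π²EI / L_e² = π² × 15400×10³ × 482.7 / 221.0² = 1.502×10^6 lb

P_cr ≈ 1500 kip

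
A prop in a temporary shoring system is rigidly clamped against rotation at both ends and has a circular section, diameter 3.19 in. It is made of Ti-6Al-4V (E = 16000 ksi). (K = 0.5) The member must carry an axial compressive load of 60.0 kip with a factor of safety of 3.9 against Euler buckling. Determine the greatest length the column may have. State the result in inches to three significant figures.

I = πd⁴/64 = π×3.19⁴/64 = 5.083 in⁴
Required critical load P_cr = n·P = 3.9 × 60.0 = 234.0 kip = 2.340×10^5 lb
From P_cr = π²EI/(K·L)²:  L = (1/K)·√(π²EI/P_cr) = (1/0.5)·√(π²×1.60×10^7×5.083/2.340×10^5)
L = 117 in

L_max ≈ 117 in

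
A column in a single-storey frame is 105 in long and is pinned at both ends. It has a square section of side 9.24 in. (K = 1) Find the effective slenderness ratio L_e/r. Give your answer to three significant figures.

For a square r = a/√12 = 9.24/√12 = 2.667 in
L_e = K·L = 1 × 105 = 105.0 in
λ = L_e / r_min = 105.00 / 2.667 = 39.4

λ ≈ 39.4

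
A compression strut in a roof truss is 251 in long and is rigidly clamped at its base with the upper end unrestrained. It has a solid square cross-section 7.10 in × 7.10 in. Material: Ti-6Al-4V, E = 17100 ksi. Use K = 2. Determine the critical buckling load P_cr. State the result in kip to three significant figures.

I = a⁴/12 = 7.10⁴/12 = 211.8 in⁴
Effective length L_e = K·L = 2 × 251 = 502.0 in
P_cr = π²EI / L_e² = π² × 17100×10³ × 211.8 / 502.0² = 1.418×10^5 lb

P_cr ≈ 142 kip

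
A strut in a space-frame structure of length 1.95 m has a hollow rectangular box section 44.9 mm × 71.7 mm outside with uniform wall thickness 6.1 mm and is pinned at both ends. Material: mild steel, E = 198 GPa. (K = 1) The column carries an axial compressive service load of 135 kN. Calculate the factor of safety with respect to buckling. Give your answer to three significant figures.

n ≈ 1.40

Inner dimensions: h_i = 71.7 − 2×6.1 = 59.50 mm, b_i = 44.9 − 2×6.1 = 32.70 mm
Weak-axis I_min = (h_o·b_o³ − h_i·b_i³)/12 with b_o = 44.9, b_i = 32.70 mm (shorter outer/inner sides).
I_min = (71.7×44.9³ − 59.50×32.70³)/12 = 3.675×10^5 mm⁴
I = 3.675×10^5 mm⁴ = 3.675×10^-7 m⁴
Effective length L_e = K·L = 1 × 1.95 = 1.950 m
P_cr = π²EI / L_e² = π² × 198×10⁹ × 3.675×10^-7 / 1.950² = 1.889×10^5 N
Factor of safety n = P_cr / P = 188.85 / 135 = 1.40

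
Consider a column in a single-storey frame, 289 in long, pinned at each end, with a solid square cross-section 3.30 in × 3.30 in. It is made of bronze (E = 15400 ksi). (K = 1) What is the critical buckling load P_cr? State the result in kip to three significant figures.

I = a⁴/12 = 3.30⁴/12 = 9.883 in⁴
Effective length L_e = K·L = 1 × 289 = 289.0 in
P_cr = π²EI / L_e² = π² × 15400×10³ × 9.883 / 289.0² = 1.798×10^4 lb

P_cr ≈ 18.0 kip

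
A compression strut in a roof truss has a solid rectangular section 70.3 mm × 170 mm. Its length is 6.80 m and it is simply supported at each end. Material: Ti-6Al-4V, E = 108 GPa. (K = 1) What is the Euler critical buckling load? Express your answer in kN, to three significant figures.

P_cr ≈ 113 kN

Buckling occurs about the weak axis: I_min = h·b³/12 with b = 70.3 mm (the shorter side).
I_min = 170×70.3³/12 = 4.922×10^6 mm⁴
I = 4.922×10^6 mm⁴ = 4.922×10^-6 m⁴
Effective length L_e = K·L = 1 × 6.80 = 6.800 m
P_cr = π²EI / L_e² = π² × 108×10⁹ × 4.922×10^-6 / 6.800² = 1.135×10^5 N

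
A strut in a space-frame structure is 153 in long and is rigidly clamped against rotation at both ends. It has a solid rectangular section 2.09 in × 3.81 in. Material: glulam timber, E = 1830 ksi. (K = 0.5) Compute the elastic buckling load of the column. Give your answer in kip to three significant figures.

P_cr ≈ 8.95 kip

Buckling occurs about the weak axis: I_min = h·b³/12 with b = 2.09 in (the shorter side).
I_min = 3.81×2.09³/12 = 2.899 in⁴
Effective length L_e = K·L = 0.5 × 153 = 76.50 in
P_cr = π²EI / L_e² = π² × 1830×10³ × 2.899 / 76.50² = 8.946×10^3 lb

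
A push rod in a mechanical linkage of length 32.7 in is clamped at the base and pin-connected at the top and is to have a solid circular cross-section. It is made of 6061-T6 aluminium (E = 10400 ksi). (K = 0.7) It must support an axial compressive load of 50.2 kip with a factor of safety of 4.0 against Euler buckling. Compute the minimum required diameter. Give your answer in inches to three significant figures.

d ≈ 2.14 in

Required P_cr = n·P = 4.0 × 50.2 = 200.8 kip
L_e = K·L = 0.7 × 32.7 = 22.89 in
Required I = P_cr·L_e²/(π²E) = 2.008×10^5 × 22.89² / (π² × 1.04×10^7) = 1.025 in⁴
Solid circle: I = πd⁴/64  ⇒  d = (64I/π)^(1/4) = (64×1.025/π)^(1/4) = 2.14 in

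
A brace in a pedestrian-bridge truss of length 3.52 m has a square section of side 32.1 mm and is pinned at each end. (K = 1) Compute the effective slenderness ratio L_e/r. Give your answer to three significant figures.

For a square r = a/√12 = 32.1/√12 = 9.266 mm
L_e = K·L = 1 × 3.52 m = 3.520 m = 3520.0 mm
λ = L_e / r_min = 3520.0 / 9.266 = 380

λ ≈ 380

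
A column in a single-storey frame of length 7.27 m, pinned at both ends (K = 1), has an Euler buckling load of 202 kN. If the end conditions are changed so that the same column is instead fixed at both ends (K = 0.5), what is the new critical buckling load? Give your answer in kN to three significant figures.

P_cr ≈ 808 kN

P_cr ∝ 1/K², so P_cr,new = P_cr,old × (K_old/K_new)² = 202 × (1/0.5)²
= 202 × 4.000 = 808 kN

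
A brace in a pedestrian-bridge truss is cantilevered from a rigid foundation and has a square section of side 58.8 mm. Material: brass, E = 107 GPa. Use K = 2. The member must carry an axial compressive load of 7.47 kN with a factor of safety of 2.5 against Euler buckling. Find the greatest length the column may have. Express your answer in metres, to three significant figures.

L_max ≈ 3.75 m

I = a⁴/12 = 58.8⁴/12 = 9.962×10^5 mm⁴
I = 9.962×10^-7 m⁴
Required critical load P_cr = n·P = 2.5 × 7.47 = 18.68 kN = 1.867×10^4 N
From P_cr = π²EI/(K·L)²:  L = (1/K)·√(π²EI/P_cr) = (1/2)·√(π²×1.07×10^11×9.962×10^-7/1.867×10^4)
L = 3.75 m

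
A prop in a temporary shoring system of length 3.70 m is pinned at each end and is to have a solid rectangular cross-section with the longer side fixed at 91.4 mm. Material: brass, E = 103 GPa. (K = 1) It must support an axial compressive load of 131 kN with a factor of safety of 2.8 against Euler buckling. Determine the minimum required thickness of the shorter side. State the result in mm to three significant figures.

Required P_cr = n·P = 2.8 × 131 = 366.8 kN
L_e = K·L = 1 × 3.70 = 3.700 m
Required I = P_cr·L_e²/(π²E) = 3.668×10^5 × 3.700² / (π² × 1.03×10^11) = 4.940×10^-6 m⁴
I_req = 4.940×10^6 mm⁴
Rectangle, weak axis: I_min = h·b³/12 with h = 91.4 mm fixed  ⇒  b = (12I/h)^(1/3) = 86.6 mm

b ≈ 86.6 mm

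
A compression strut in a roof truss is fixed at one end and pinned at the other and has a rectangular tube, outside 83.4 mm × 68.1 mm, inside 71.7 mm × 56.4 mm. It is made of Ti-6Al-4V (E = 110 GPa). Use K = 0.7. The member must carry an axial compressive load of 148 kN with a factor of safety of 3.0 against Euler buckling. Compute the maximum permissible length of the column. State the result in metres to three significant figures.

Weak-axis I_min = (h_o·b_o³ − h_i·b_i³)/12 with b_o = 68.1, b_i = 56.40 mm (shorter outer/inner sides).
I_min = (83.4×68.1³ − 71.70×56.40³)/12 = 1.123×10^6 mm⁴
I = 1.123×10^-6 m⁴
Required critical load P_cr = n·P = 3.0 × 148 = 444.0 kN = 4.440×10^5 N
From P_cr = π²EI/(K·L)²:  L = (1/K)·√(π²EI/P_cr) = (1/0.7)·√(π²×1.10×10^11×1.123×10^-6/4.440×10^5)
L = 2.37 m

L_max ≈ 2.37 m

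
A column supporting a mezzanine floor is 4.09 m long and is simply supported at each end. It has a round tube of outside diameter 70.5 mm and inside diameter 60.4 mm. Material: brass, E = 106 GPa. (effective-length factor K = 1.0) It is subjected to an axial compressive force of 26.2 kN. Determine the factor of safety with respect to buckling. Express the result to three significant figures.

n ≈ 1.34

d_o = 70.5 mm, d_i = 60.4 mm
I = π(d_o⁴ − d_i⁴)/64 = π(70.5⁴ − 60.40⁴)/64 = 5.593×10^5 mm⁴
I = 5.593×10^5 mm⁴ = 5.593×10^-7 m⁴
Effective length L_e = K·L = 1 × 4.09 = 4.090 m
P_cr = π²EI / L_e² = π² × 106×10⁹ × 5.593×10^-7 / 4.090² = 3.498×10^4 N
Factor of safety n = P_cr / P = 34.980 / 26.2 = 1.34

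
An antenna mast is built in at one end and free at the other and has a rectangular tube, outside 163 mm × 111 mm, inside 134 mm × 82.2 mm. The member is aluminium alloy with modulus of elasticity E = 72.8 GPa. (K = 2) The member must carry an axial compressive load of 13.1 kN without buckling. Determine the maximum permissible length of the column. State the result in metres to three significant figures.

Weak-axis I_min = (h_o·b_o³ − h_i·b_i³)/12 with b_o = 111, b_i = 82.20 mm (shorter outer/inner sides).
I_min = (163×111³ − 134.0×82.20³)/12 = 1.237×10^7 mm⁴
I = 1.237×10^-5 m⁴
At the buckling limit P_cr = P = 1.310×10^4 N
From P_cr = π²EI/(K·L)²:  L = (1/K)·√(π²EI/P_cr) = (1/2)·√(π²×7.28×10^10×1.237×10^-5/1.310×10^4)
L = 13.0 m

L_max ≈ 13.0 m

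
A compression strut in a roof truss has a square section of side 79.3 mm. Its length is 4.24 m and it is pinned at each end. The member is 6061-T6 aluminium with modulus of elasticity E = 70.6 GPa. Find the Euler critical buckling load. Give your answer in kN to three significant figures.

P_cr ≈ 128 kN

I = a⁴/12 = 79.3⁴/12 = 3.295×10^6 mm⁴
I = 3.295×10^6 mm⁴ = 3.295×10^-6 m⁴
Effective length L_e = K·L = 1 × 4.24 = 4.240 m
P_cr = π²EI / L_e² = π² × 70.6×10⁹ × 3.295×10^-6 / 4.240² = 1.277×10^5 N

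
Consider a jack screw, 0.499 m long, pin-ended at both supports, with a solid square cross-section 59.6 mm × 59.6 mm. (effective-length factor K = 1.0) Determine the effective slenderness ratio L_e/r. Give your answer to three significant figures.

λ ≈ 29.0

I = a⁴/12 = 59.6⁴/12 = 1.051×10^6 mm⁴
A = 3.552×10^3 mm²;  r_min = √(I/A) = √(1.051×10^6/3.552×10^3) = 17.21 mm
L_e = K·L = 1 × 0.499 m = 0.4990 m = 499.00 mm
λ = L_e / r_min = 499.00 / 17.21 = 29.0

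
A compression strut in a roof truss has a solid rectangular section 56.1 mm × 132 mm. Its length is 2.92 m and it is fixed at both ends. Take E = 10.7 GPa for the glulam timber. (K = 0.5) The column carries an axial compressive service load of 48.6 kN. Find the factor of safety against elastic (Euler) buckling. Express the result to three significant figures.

Buckling occurs about the weak axis: I_min = h·b³/12 with b = 56.1 mm (the shorter side).
I_min = 132×56.1³/12 = 1.942×10^6 mm⁴
I = 1.942×10^6 mm⁴ = 1.942×10^-6 m⁴
Effective length L_e = K·L = 0.5 × 2.92 = 1.460 m
P_cr = π²EI / L_e² = π² × 10.7×10⁹ × 1.942×10^-6 / 1.460² = 9.622×10^4 N
Factor of safety n = P_cr / P = 96.219 / 48.6 = 1.98

n ≈ 1.98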